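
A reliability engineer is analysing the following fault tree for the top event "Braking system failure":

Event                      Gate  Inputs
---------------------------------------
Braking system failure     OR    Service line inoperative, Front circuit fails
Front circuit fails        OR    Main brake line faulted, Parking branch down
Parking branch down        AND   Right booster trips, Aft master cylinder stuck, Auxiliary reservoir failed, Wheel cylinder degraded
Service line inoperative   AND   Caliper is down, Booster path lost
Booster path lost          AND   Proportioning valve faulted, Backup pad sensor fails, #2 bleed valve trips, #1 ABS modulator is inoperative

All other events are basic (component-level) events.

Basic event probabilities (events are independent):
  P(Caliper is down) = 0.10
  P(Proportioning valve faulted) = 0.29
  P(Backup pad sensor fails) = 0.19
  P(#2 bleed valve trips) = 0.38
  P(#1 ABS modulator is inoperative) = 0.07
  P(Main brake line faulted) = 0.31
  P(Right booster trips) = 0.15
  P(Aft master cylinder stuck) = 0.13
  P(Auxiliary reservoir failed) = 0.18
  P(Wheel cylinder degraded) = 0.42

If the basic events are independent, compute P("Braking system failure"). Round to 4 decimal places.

0.3111

P(Booster path lost) [AND] = 0.29 × 0.19 × 0.38 × 0.07 = 0.001466
P(Service line inoperative) [AND] = 0.10 × 0.001466 = 0.000147
P(Parking branch down) [AND] = 0.15 × 0.13 × 0.18 × 0.42 = 0.001474
P(Front circuit fails) [OR] = 1 − (1−0.31) × (1−0.001474) = 0.311017
P(Braking system failure) [OR] = 1 − (1−0.000147) × (1−0.311017) = 0.311118
Rounded to 4 decimal places: P(Braking system failure) ≈ 0.3111.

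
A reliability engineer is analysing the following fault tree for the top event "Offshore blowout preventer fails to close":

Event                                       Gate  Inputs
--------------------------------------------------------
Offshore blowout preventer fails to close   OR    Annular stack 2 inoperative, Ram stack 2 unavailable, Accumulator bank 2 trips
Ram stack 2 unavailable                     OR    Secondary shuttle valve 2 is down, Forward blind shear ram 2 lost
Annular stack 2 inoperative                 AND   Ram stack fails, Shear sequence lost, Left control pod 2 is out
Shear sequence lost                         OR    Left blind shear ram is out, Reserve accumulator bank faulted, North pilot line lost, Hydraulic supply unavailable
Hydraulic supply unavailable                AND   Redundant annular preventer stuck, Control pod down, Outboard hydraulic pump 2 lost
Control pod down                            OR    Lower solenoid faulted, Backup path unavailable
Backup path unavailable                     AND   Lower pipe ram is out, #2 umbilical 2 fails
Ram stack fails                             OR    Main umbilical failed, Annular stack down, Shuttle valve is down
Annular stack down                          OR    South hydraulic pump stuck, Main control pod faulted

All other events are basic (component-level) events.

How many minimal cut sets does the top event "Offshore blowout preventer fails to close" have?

23

Annular stack down [OR]: union of children's cut sets → 2 cut set(s).
Ram stack fails [OR]: union of children's cut sets → 4 cut set(s).
Backup path unavailable [AND]: one cut set from each child combined → 1 × 1 = 1 cut set(s).
Control pod down [OR]: union of children's cut sets → 2 cut set(s).
Hydraulic supply unavailable [AND]: one cut set from each child combined → 1 × 2 × 1 = 2 cut set(s).
Shear sequence lost [OR]: union of children's cut sets → 5 cut set(s).
Annular stack 2 inoperative [AND]: one cut set from each child combined → 4 × 5 × 1 = 20 cut set(s).
Ram stack 2 unavailable [OR]: union of children's cut sets → 2 cut set(s).
Offshore blowout preventer fails to close [OR]: union of children's cut sets → 23 cut set(s).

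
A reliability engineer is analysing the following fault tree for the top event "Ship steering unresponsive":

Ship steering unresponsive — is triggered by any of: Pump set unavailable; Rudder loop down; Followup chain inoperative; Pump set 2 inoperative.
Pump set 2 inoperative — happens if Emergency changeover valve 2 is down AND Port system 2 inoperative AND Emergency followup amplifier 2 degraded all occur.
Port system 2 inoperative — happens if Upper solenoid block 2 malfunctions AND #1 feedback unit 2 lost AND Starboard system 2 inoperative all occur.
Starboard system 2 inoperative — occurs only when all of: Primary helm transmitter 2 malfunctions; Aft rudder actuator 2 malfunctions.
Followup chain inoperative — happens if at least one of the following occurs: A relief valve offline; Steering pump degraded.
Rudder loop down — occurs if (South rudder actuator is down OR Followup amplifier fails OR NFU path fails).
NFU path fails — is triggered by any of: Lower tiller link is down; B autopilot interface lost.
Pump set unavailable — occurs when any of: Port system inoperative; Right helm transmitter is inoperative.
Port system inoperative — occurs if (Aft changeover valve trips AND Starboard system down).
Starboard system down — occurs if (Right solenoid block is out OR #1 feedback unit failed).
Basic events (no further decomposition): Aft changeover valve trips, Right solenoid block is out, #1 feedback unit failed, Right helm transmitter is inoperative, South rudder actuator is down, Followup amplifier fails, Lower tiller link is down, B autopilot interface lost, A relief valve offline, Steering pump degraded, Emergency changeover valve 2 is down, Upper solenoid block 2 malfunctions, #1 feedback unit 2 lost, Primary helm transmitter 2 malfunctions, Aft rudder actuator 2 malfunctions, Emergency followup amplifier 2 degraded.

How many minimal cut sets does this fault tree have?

Starboard system down [OR]: union of children's cut sets → 2 cut set(s).
Port system inoperative [AND]: one cut set from each child combined → 1 × 2 = 2 cut set(s).
Pump set unavailable [OR]: union of children's cut sets → 3 cut set(s).
NFU path fails [OR]: union of children's cut sets → 2 cut set(s).
Rudder loop down [OR]: union of children's cut sets → 4 cut set(s).
Followup chain inoperative [OR]: union of children's cut sets → 2 cut set(s).
Starboard system 2 inoperative [AND]: one cut set from each child combined → 1 × 1 = 1 cut set(s).
Port system 2 inoperative [AND]: one cut set from each child combined → 1 × 1 × 1 = 1 cut set(s).
Pump set 2 inoperative [AND]: one cut set from each child combined → 1 × 1 × 1 = 1 cut set(s).
Ship steering unresponsive [OR]: union of children's cut sets → 10 cut set(s).
Minimal cut sets: {Aft changeover valve trips, Right solenoid block is out}; {#1 feedback unit failed, Aft changeover valve trips}; {Right helm transmitter is inoperative}; {South rudder actuator is down}; {Followup amplifier fails}; {Lower tiller link is down}; {B autopilot interface lost}; {A relief valve offline}; {Steering pump degraded}; {#1 feedback unit 2 lost, Aft rudder actuator 2 malfunctions, Emergency changeover valve 2 is down, Emergency followup amplifier 2 degraded, Primary helm transmitter 2 malfunctions, Upper solenoid block 2 malfunctions}.

10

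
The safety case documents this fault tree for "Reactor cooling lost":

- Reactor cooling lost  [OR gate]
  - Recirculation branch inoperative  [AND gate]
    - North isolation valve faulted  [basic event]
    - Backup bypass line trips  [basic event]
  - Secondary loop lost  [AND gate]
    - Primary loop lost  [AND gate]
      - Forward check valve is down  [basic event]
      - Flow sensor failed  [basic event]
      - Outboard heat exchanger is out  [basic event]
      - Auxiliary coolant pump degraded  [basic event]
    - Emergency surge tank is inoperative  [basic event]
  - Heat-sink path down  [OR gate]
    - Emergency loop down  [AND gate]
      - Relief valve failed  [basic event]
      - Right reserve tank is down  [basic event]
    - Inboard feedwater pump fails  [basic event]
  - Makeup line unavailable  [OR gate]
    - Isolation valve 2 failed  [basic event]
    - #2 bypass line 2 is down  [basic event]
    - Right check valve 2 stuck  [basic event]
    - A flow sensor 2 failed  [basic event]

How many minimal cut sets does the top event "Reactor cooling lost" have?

8

Recirculation branch inoperative [AND]: one cut set from each child combined → 1 × 1 = 1 cut set(s).
Primary loop lost [AND]: one cut set from each child combined → 1 × 1 × 1 × 1 = 1 cut set(s).
Secondary loop lost [AND]: one cut set from each child combined → 1 × 1 = 1 cut set(s).
Emergency loop down [AND]: one cut set from each child combined → 1 × 1 = 1 cut set(s).
Heat-sink path down [OR]: union of children's cut sets → 2 cut set(s).
Makeup line unavailable [OR]: union of children's cut sets → 4 cut set(s).
Reactor cooling lost [OR]: union of children's cut sets → 8 cut set(s).
Minimal cut sets: {Backup bypass line trips, North isolation valve faulted}; {Auxiliary coolant pump degraded, Emergency surge tank is inoperative, Flow sensor failed, Forward check valve is down, Outboard heat exchanger is out}; {Relief valve failed, Right reserve tank is down}; {Inboard feedwater pump fails}; {Isolation valve 2 failed}; {#2 bypass line 2 is down}; {Right check valve 2 stuck}; {A flow sensor 2 failed}.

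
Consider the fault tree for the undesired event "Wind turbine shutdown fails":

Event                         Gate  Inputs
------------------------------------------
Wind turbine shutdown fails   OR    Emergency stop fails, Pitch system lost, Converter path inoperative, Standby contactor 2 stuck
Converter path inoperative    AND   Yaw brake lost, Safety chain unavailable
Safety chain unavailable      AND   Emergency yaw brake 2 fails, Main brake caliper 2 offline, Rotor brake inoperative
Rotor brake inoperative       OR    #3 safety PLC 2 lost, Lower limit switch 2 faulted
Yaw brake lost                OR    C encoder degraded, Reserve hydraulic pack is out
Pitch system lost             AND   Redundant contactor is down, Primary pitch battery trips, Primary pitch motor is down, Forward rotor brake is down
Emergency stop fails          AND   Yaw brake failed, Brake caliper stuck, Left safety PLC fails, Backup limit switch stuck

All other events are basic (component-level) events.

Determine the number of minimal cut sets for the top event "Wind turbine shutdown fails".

7

Emergency stop fails [AND]: one cut set from each child combined → 1 × 1 × 1 × 1 = 1 cut set(s).
Pitch system lost [AND]: one cut set from each child combined → 1 × 1 × 1 × 1 = 1 cut set(s).
Yaw brake lost [OR]: union of children's cut sets → 2 cut set(s).
Rotor brake inoperative [OR]: union of children's cut sets → 2 cut set(s).
Safety chain unavailable [AND]: one cut set from each child combined → 1 × 1 × 2 = 2 cut set(s).
Converter path inoperative [AND]: one cut set from each child combined → 2 × 2 = 4 cut set(s).
Wind turbine shutdown fails [OR]: union of children's cut sets → 7 cut set(s).
Minimal cut sets: {Backup limit switch stuck, Brake caliper stuck, Left safety PLC fails, Yaw brake failed}; {Forward rotor brake is down, Primary pitch battery trips, Primary pitch motor is down, Redundant contactor is down}; {#3 safety PLC 2 lost, C encoder degraded, Emergency yaw brake 2 fails, Main brake caliper 2 offline}; {C encoder degraded, Emergency yaw brake 2 fails, Lower limit switch 2 faulted, Main brake caliper 2 offline}; {#3 safety PLC 2 lost, Emergency yaw brake 2 fails, Main brake caliper 2 offline, Reserve hydraulic pack is out}; {Emergency yaw brake 2 fails, Lower limit switch 2 faulted, Main brake caliper 2 offline, Reserve hydraulic pack is out}; {Standby contactor 2 stuck}.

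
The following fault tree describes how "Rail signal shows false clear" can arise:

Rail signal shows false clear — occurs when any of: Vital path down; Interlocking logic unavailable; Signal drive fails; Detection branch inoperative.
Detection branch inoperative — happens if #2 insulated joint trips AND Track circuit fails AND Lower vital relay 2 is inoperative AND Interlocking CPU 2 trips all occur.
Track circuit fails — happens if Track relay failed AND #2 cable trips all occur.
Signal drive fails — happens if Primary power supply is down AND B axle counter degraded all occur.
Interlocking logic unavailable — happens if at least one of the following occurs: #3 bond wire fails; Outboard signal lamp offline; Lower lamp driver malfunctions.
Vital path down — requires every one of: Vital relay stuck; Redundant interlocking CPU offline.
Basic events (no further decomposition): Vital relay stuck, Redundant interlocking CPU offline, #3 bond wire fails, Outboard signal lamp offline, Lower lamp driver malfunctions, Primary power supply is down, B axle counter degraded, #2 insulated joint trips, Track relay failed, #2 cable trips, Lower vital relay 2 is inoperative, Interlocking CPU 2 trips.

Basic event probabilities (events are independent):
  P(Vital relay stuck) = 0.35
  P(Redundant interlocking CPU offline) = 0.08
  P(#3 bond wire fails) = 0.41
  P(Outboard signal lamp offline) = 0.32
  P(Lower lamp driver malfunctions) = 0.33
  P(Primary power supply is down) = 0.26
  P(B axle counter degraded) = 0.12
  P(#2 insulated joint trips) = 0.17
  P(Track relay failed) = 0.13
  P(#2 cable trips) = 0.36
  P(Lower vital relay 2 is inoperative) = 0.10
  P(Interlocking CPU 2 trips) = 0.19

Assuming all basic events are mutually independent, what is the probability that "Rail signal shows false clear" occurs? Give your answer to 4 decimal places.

P(Vital path down) [AND] = 0.35 × 0.08 = 0.028000
P(Interlocking logic unavailable) [OR] = 1 − (1−0.41) × (1−0.32) × (1−0.33) = 0.731196
P(Signal drive fails) [AND] = 0.26 × 0.12 = 0.031200
P(Track circuit fails) [AND] = 0.13 × 0.36 = 0.046800
P(Detection branch inoperative) [AND] = 0.17 × 0.046800 × 0.10 × 0.19 = 0.000151
P(Rail signal shows false clear) [OR] = 1 − (1−0.028000) × (1−0.731196) × (1−0.031200) × (1−0.000151) = 0.746913
Rounded to 4 decimal places: P(Rail signal shows false clear) ≈ 0.7469.

0.7469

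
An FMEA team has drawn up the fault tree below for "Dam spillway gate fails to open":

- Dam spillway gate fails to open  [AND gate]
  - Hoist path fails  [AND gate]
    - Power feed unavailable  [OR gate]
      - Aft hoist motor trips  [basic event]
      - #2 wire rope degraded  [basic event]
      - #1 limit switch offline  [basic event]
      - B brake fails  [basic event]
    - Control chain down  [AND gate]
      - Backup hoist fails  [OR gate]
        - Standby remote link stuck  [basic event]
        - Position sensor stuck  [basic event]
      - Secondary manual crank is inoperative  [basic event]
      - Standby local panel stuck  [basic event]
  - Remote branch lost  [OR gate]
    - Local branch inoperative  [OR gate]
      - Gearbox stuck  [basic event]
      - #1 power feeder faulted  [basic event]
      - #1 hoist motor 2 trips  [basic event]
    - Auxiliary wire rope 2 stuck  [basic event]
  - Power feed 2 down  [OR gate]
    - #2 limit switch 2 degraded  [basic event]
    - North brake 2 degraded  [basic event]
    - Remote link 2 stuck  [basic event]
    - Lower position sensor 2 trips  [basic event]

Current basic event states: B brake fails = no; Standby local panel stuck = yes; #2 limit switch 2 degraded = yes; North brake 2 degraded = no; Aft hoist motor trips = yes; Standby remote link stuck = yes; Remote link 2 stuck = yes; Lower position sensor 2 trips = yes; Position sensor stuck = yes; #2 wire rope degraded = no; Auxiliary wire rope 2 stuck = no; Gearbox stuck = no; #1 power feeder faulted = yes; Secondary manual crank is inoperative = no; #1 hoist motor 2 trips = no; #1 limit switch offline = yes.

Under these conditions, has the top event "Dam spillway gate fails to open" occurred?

No

Power feed unavailable [OR]: Aft hoist motor trips=occurs, #2 wire rope degraded=not, #1 limit switch offline=occurs, B brake fails=not → at least one input occurs → occurs.
Backup hoist fails [OR]: Standby remote link stuck=occurs, Position sensor stuck=occurs → at least one input occurs → occurs.
Control chain down [AND]: Backup hoist fails=occurs, Secondary manual crank is inoperative=not, Standby local panel stuck=occurs → not all inputs occur → does not occur.
Hoist path fails [AND]: Power feed unavailable=occurs, Control chain down=not → not all inputs occur → does not occur.
Local branch inoperative [OR]: Gearbox stuck=not, #1 power feeder faulted=occurs, #1 hoist motor 2 trips=not → at least one input occurs → occurs.
Remote branch lost [OR]: Local branch inoperative=occurs, Auxiliary wire rope 2 stuck=not → at least one input occurs → occurs.
Power feed 2 down [OR]: #2 limit switch 2 degraded=occurs, North brake 2 degraded=not, Remote link 2 stuck=occurs, Lower position sensor 2 trips=occurs → at least one input occurs → occurs.
Dam spillway gate fails to open [AND]: Hoist path fails=not, Remote branch lost=occurs, Power feed 2 down=occurs → not all inputs occur → does not occur.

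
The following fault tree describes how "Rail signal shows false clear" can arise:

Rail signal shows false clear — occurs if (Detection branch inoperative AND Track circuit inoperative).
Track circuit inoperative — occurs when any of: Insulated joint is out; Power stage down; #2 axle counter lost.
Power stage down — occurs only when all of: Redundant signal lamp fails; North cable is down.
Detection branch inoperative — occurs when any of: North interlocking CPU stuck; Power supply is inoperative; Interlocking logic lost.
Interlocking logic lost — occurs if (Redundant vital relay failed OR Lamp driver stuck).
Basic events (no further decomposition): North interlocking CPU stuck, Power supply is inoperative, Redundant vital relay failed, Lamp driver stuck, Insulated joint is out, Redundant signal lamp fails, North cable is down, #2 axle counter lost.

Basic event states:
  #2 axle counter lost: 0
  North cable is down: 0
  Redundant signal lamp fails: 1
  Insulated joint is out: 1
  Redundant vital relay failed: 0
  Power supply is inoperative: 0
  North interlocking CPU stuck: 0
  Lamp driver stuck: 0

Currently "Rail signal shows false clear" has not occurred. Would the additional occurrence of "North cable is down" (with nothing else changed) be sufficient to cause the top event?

Counterfactual: set "North cable is down" to occurred.
Interlocking logic lost [OR]: Redundant vital relay failed=not, Lamp driver stuck=not → no input occurs → does not occur.
Detection branch inoperative [OR]: North interlocking CPU stuck=not, Power supply is inoperative=not, Interlocking logic lost=not → no input occurs → does not occur.
Power stage down [AND]: Redundant signal lamp fails=occurs, North cable is down=occurs → all inputs occur → occurs.
Track circuit inoperative [OR]: Insulated joint is out=occurs, Power stage down=occurs, #2 axle counter lost=not → at least one input occurs → occurs.
Rail signal shows false clear [AND]: Detection branch inoperative=not, Track circuit inoperative=occurs → not all inputs occur → does not occur.

No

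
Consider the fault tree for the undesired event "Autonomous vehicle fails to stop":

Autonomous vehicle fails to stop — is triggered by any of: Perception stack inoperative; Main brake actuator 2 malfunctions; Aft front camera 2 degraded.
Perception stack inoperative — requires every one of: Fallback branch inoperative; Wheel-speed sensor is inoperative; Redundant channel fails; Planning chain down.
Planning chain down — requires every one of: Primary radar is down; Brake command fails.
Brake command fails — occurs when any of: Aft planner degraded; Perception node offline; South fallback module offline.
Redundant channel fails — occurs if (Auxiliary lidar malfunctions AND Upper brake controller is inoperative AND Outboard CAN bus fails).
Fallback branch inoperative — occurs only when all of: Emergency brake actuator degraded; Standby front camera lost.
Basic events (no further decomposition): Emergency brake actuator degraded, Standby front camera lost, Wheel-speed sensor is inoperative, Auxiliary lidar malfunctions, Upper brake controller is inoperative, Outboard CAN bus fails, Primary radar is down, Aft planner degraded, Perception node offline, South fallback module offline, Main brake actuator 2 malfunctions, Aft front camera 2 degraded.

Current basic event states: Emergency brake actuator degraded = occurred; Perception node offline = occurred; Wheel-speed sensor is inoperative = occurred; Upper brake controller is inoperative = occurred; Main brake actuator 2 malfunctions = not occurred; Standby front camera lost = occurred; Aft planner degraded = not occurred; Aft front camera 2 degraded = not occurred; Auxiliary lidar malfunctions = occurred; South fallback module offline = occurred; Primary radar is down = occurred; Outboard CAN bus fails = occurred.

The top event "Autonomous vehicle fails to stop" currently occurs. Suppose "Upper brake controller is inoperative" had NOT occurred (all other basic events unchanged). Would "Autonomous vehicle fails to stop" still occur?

Counterfactual: set "Upper brake controller is inoperative" to not occurred.
Fallback branch inoperative [AND]: Emergency brake actuator degraded=occurs, Standby front camera lost=occurs → all inputs occur → occurs.
Redundant channel fails [AND]: Auxiliary lidar malfunctions=occurs, Upper brake controller is inoperative=not, Outboard CAN bus fails=occurs → not all inputs occur → does not occur.
Brake command fails [OR]: Aft planner degraded=not, Perception node offline=occurs, South fallback module offline=occurs → at least one input occurs → occurs.
Planning chain down [AND]: Primary radar is down=occurs, Brake command fails=occurs → all inputs occur → occurs.
Perception stack inoperative [AND]: Fallback branch inoperative=occurs, Wheel-speed sensor is inoperative=occurs, Redundant channel fails=not, Planning chain down=occurs → not all inputs occur → does not occur.
Autonomous vehicle fails to stop [OR]: Perception stack inoperative=not, Main brake actuator 2 malfunctions=not, Aft front camera 2 degraded=not → no input occurs → does not occur.

No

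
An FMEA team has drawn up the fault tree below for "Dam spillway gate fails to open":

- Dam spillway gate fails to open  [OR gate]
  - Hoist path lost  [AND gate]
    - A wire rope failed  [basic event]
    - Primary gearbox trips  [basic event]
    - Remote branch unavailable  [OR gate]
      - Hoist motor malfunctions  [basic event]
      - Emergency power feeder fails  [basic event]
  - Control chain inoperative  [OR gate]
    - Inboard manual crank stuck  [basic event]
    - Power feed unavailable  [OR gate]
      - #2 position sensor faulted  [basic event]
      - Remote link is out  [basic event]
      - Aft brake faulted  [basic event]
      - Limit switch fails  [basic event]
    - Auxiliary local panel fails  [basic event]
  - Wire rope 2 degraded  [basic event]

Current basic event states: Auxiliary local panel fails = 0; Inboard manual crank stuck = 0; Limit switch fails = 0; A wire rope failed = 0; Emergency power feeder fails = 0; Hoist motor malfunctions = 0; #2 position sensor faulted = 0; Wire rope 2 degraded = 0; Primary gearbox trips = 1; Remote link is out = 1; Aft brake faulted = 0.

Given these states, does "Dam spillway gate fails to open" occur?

Remote branch unavailable [OR]: Hoist motor malfunctions=not, Emergency power feeder fails=not → no input occurs → does not occur.
Hoist path lost [AND]: A wire rope failed=not, Primary gearbox trips=occurs, Remote branch unavailable=not → not all inputs occur → does not occur.
Power feed unavailable [OR]: #2 position sensor faulted=not, Remote link is out=occurs, Aft brake faulted=not, Limit switch fails=not → at least one input occurs → occurs.
Control chain inoperative [OR]: Inboard manual crank stuck=not, Power feed unavailable=occurs, Auxiliary local panel fails=not → at least one input occurs → occurs.
Dam spillway gate fails to open [OR]: Hoist path lost=not, Control chain inoperative=occurs, Wire rope 2 degraded=not → at least one input occurs → occurs.

Yes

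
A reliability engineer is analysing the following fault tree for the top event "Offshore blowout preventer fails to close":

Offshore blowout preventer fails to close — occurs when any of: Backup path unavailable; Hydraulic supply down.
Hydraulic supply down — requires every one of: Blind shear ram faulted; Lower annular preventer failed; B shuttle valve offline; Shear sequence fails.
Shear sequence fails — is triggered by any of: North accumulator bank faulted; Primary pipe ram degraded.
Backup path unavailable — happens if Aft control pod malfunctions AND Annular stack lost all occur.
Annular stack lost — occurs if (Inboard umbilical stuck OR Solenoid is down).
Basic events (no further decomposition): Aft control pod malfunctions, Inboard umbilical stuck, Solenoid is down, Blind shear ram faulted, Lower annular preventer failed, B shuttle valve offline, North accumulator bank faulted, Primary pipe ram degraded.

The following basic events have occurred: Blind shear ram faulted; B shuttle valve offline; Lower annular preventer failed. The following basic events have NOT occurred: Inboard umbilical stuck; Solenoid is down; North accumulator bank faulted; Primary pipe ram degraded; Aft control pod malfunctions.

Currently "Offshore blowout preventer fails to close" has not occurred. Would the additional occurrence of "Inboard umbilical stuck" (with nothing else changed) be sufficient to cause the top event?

No

Counterfactual: set "Inboard umbilical stuck" to occurred.
Annular stack lost [OR]: Inboard umbilical stuck=occurs, Solenoid is down=not → at least one input occurs → occurs.
Backup path unavailable [AND]: Aft control pod malfunctions=not, Annular stack lost=occurs → not all inputs occur → does not occur.
Shear sequence fails [OR]: North accumulator bank faulted=not, Primary pipe ram degraded=not → no input occurs → does not occur.
Hydraulic supply down [AND]: Blind shear ram faulted=occurs, Lower annular preventer failed=occurs, B shuttle valve offline=occurs, Shear sequence fails=not → not all inputs occur → does not occur.
Offshore blowout preventer fails to close [OR]: Backup path unavailable=not, Hydraulic supply down=not → no input occurs → does not occur.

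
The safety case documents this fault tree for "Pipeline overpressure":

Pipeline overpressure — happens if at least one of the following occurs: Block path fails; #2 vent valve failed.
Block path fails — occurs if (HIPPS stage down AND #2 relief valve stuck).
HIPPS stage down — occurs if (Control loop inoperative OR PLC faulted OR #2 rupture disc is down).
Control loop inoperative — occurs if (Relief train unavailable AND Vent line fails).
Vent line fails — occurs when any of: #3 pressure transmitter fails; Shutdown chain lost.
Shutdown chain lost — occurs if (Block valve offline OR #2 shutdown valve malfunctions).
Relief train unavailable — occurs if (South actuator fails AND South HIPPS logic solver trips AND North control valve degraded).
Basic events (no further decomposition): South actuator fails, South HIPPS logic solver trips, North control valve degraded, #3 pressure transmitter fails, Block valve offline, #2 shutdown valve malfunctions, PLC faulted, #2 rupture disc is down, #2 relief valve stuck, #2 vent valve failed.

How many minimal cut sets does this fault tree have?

6

Relief train unavailable [AND]: one cut set from each child combined → 1 × 1 × 1 = 1 cut set(s).
Shutdown chain lost [OR]: union of children's cut sets → 2 cut set(s).
Vent line fails [OR]: union of children's cut sets → 3 cut set(s).
Control loop inoperative [AND]: one cut set from each child combined → 1 × 3 = 3 cut set(s).
HIPPS stage down [OR]: union of children's cut sets → 5 cut set(s).
Block path fails [AND]: one cut set from each child combined → 5 × 1 = 5 cut set(s).
Pipeline overpressure [OR]: union of children's cut sets → 6 cut set(s).
Minimal cut sets: {#2 relief valve stuck, #3 pressure transmitter fails, North control valve degraded, South HIPPS logic solver trips, South actuator fails}; {#2 relief valve stuck, Block valve offline, North control valve degraded, South HIPPS logic solver trips, South actuator fails}; {#2 relief valve stuck, #2 shutdown valve malfunctions, North control valve degraded, South HIPPS logic solver trips, South actuator fails}; {#2 relief valve stuck, PLC faulted}; {#2 relief valve stuck, #2 rupture disc is down}; {#2 vent valve failed}.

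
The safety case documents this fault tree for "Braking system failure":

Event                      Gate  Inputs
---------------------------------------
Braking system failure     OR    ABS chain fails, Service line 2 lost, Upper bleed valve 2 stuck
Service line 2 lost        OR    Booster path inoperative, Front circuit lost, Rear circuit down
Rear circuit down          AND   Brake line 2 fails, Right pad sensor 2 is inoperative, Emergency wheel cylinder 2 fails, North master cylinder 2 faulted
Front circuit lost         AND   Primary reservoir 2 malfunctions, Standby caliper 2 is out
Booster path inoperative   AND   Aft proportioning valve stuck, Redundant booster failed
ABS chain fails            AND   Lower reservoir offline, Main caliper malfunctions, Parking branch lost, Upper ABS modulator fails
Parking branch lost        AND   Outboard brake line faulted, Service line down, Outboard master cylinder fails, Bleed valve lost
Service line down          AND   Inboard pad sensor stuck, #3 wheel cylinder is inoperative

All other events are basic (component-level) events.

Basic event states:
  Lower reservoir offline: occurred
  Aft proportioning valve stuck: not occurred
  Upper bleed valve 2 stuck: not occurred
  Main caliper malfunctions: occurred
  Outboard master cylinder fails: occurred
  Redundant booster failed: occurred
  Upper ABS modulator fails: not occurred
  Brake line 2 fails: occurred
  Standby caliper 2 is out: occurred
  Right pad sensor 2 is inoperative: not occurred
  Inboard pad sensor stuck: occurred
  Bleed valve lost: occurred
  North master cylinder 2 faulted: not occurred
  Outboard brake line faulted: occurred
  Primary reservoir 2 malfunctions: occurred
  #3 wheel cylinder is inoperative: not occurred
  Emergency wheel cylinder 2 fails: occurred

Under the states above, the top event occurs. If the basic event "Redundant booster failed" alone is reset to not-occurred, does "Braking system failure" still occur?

Yes

Counterfactual: set "Redundant booster failed" to not occurred.
Service line down [AND]: Inboard pad sensor stuck=occurs, #3 wheel cylinder is inoperative=not → not all inputs occur → does not occur.
Parking branch lost [AND]: Outboard brake line faulted=occurs, Service line down=not, Outboard master cylinder fails=occurs, Bleed valve lost=occurs → not all inputs occur → does not occur.
ABS chain fails [AND]: Lower reservoir offline=occurs, Main caliper malfunctions=occurs, Parking branch lost=not, Upper ABS modulator fails=not → not all inputs occur → does not occur.
Booster path inoperative [AND]: Aft proportioning valve stuck=not, Redundant booster failed=not → not all inputs occur → does not occur.
Front circuit lost [AND]: Primary reservoir 2 malfunctions=occurs, Standby caliper 2 is out=occurs → all inputs occur → occurs.
Rear circuit down [AND]: Brake line 2 fails=occurs, Right pad sensor 2 is inoperative=not, Emergency wheel cylinder 2 fails=occurs, North master cylinder 2 faulted=not → not all inputs occur → does not occur.
Service line 2 lost [OR]: Booster path inoperative=not, Front circuit lost=occurs, Rear circuit down=not → at least one input occurs → occurs.
Braking system failure [OR]: ABS chain fails=not, Service line 2 lost=occurs, Upper bleed valve 2 stuck=not → at least one input occurs → occurs.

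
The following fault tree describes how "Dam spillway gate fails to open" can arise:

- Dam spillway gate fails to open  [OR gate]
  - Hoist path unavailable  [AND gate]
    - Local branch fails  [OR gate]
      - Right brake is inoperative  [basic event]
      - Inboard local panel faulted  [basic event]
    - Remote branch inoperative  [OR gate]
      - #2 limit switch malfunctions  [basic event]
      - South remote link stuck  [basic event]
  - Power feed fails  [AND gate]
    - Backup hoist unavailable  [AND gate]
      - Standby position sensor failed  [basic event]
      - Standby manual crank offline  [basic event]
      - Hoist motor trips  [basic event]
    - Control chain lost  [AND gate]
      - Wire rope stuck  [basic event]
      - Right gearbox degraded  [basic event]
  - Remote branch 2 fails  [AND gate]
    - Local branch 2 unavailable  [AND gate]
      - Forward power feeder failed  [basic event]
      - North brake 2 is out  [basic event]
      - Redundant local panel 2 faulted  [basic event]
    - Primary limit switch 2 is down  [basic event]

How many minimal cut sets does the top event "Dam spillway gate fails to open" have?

Local branch fails [OR]: union of children's cut sets → 2 cut set(s).
Remote branch inoperative [OR]: union of children's cut sets → 2 cut set(s).
Hoist path unavailable [AND]: one cut set from each child combined → 2 × 2 = 4 cut set(s).
Backup hoist unavailable [AND]: one cut set from each child combined → 1 × 1 × 1 = 1 cut set(s).
Control chain lost [AND]: one cut set from each child combined → 1 × 1 = 1 cut set(s).
Power feed fails [AND]: one cut set from each child combined → 1 × 1 = 1 cut set(s).
Local branch 2 unavailable [AND]: one cut set from each child combined → 1 × 1 × 1 = 1 cut set(s).
Remote branch 2 fails [AND]: one cut set from each child combined → 1 × 1 = 1 cut set(s).
Dam spillway gate fails to open [OR]: union of children's cut sets → 6 cut set(s).
Minimal cut sets: {#2 limit switch malfunctions, Right brake is inoperative}; {Right brake is inoperative, South remote link stuck}; {#2 limit switch malfunctions, Inboard local panel faulted}; {Inboard local panel faulted, South remote link stuck}; {Hoist motor trips, Right gearbox degraded, Standby manual crank offline, Standby position sensor failed, Wire rope stuck}; {Forward power feeder failed, North brake 2 is out, Primary limit switch 2 is down, Redundant local panel 2 faulted}.

6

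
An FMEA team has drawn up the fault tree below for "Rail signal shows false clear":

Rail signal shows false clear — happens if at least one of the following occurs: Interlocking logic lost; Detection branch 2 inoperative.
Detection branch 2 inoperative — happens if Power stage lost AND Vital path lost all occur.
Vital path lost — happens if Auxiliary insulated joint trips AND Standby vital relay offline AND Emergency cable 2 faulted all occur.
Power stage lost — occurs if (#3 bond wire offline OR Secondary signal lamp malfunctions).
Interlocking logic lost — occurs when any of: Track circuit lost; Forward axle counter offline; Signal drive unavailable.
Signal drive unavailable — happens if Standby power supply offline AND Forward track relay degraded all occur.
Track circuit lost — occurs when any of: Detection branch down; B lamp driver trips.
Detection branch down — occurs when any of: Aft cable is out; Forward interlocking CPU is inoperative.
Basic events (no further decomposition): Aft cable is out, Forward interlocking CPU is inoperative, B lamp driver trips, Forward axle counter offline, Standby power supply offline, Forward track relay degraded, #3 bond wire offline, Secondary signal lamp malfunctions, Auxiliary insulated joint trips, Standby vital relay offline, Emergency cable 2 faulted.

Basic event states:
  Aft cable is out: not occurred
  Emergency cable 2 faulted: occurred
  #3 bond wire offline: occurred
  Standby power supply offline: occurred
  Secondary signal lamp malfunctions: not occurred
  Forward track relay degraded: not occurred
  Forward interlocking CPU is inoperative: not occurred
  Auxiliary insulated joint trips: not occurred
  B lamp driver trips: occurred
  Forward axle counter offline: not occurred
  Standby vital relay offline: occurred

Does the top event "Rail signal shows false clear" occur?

Yes

Detection branch down [OR]: Aft cable is out=not, Forward interlocking CPU is inoperative=not → no input occurs → does not occur.
Track circuit lost [OR]: Detection branch down=not, B lamp driver trips=occurs → at least one input occurs → occurs.
Signal drive unavailable [AND]: Standby power supply offline=occurs, Forward track relay degraded=not → not all inputs occur → does not occur.
Interlocking logic lost [OR]: Track circuit lost=occurs, Forward axle counter offline=not, Signal drive unavailable=not → at least one input occurs → occurs.
Power stage lost [OR]: #3 bond wire offline=occurs, Secondary signal lamp malfunctions=not → at least one input occurs → occurs.
Vital path lost [AND]: Auxiliary insulated joint trips=not, Standby vital relay offline=occurs, Emergency cable 2 faulted=occurs → not all inputs occur → does not occur.
Detection branch 2 inoperative [AND]: Power stage lost=occurs, Vital path lost=not → not all inputs occur → does not occur.
Rail signal shows false clear [OR]: Interlocking logic lost=occurs, Detection branch 2 inoperative=not → at least one input occurs → occurs.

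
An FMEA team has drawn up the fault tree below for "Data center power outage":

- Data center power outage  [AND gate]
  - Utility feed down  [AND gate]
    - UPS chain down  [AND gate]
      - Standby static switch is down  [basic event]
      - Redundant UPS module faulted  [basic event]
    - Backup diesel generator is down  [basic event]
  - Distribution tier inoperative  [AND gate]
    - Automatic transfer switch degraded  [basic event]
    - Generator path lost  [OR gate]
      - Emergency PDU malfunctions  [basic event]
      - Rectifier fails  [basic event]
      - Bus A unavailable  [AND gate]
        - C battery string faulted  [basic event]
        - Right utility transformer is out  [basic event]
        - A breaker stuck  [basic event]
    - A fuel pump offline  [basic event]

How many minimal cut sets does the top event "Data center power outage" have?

3

UPS chain down [AND]: one cut set from each child combined → 1 × 1 = 1 cut set(s).
Utility feed down [AND]: one cut set from each child combined → 1 × 1 = 1 cut set(s).
Bus A unavailable [AND]: one cut set from each child combined → 1 × 1 × 1 = 1 cut set(s).
Generator path lost [OR]: union of children's cut sets → 3 cut set(s).
Distribution tier inoperative [AND]: one cut set from each child combined → 1 × 3 × 1 = 3 cut set(s).
Data center power outage [AND]: one cut set from each child combined → 1 × 3 = 3 cut set(s).
Minimal cut sets: {A fuel pump offline, Automatic transfer switch degraded, Backup diesel generator is down, Emergency PDU malfunctions, Redundant UPS module faulted, Standby static switch is down}; {A fuel pump offline, Automatic transfer switch degraded, Backup diesel generator is down, Rectifier fails, Redundant UPS module faulted, Standby static switch is down}; {A breaker stuck, A fuel pump offline, Automatic transfer switch degraded, Backup diesel generator is down, C battery string faulted, Redundant UPS module faulted, Right utility transformer is out, Standby static switch is down}.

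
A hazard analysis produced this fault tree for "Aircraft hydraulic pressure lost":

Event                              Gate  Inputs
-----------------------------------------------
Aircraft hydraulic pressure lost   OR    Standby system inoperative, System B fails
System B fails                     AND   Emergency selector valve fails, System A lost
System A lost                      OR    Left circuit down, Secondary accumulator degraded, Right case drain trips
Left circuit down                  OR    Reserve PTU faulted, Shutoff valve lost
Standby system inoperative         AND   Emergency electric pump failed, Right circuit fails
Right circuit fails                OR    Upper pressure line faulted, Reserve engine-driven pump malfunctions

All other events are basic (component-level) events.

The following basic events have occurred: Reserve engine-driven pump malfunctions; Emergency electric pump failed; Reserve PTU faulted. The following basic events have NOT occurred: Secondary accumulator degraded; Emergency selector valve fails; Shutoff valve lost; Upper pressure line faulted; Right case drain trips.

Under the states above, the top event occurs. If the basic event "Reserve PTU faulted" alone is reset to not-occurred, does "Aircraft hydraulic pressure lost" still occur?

Yes

Counterfactual: set "Reserve PTU faulted" to not occurred.
Right circuit fails [OR]: Upper pressure line faulted=not, Reserve engine-driven pump malfunctions=occurs → at least one input occurs → occurs.
Standby system inoperative [AND]: Emergency electric pump failed=occurs, Right circuit fails=occurs → all inputs occur → occurs.
Left circuit down [OR]: Reserve PTU faulted=not, Shutoff valve lost=not → no input occurs → does not occur.
System A lost [OR]: Left circuit down=not, Secondary accumulator degraded=not, Right case drain trips=not → no input occurs → does not occur.
System B fails [AND]: Emergency selector valve fails=not, System A lost=not → not all inputs occur → does not occur.
Aircraft hydraulic pressure lost [OR]: Standby system inoperative=occurs, System B fails=not → at least one input occurs → occurs.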